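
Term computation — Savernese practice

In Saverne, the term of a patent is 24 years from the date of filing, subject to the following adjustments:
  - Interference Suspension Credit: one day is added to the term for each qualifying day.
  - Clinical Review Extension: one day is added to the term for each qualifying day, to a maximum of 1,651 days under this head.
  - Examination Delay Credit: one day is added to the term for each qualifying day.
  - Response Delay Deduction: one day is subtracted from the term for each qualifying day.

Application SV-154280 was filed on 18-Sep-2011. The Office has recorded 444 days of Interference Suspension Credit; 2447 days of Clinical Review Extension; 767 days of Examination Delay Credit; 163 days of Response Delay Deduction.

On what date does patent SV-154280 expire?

Base term: filing date + 24 years → 18 September 2035.
Interference Suspension Credit: +444 days → 5 December 2036.
Clinical Review Extension: 2447 days claimed exceeds the 1651-day cap, so +1651 days → 13 June 2041.
Examination Delay Credit: +767 days → 20 July 2043.
Response Delay Deduction: −163 days → 7 February 2043.

2043-02-07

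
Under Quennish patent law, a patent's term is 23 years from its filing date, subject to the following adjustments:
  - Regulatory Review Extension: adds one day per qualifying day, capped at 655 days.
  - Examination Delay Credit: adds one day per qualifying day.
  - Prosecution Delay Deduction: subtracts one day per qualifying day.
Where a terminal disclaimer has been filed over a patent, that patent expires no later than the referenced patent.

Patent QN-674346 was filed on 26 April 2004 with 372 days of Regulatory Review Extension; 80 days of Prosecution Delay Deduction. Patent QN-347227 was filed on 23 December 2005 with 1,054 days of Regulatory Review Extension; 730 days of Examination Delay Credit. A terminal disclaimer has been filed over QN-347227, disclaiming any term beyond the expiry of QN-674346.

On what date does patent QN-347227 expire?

2028-02-12

Natural term of QN-347227:
  Base: filing + 23 years → 23 December 2028.
  Regulatory Review Extension: 1054 days claimed exceeds the 655-day cap, so +655 days → 9 October 2030.
  Examination Delay Credit: +730 days → 8 October 2032.
Expiry of referenced patent QN-674346:
  Base: filing + 23 years → 26 April 2027.
  Regulatory Review Extension: 372 days (within the 655-day cap) → +372 days → 2 May 2028.
  Prosecution Delay Deduction: −80 days → 12 February 2028.
Terminal disclaimer: QN-347227 expires on the earlier of 8 October 2032 and 12 February 2028.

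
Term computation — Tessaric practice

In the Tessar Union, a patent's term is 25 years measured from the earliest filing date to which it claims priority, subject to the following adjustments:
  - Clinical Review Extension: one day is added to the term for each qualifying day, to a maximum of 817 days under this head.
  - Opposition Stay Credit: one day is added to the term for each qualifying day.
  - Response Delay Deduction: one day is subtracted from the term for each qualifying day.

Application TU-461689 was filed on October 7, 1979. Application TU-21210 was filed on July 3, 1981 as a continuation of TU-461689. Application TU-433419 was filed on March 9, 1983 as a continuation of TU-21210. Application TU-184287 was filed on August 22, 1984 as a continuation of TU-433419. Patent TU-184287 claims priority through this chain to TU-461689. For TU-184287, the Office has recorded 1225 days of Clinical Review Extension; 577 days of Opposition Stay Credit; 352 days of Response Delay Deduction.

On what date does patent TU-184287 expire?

Earliest priority filing: 7 October 1979.
Base term: 7 October 1979 + 25 years → 7 October 2004.
Clinical Review Extension: 1225 days claimed exceeds the 817-day cap, so +817 days → 2 January 2007.
Opposition Stay Credit: +577 days → 1 August 2008.
Response Delay Deduction: −352 days → 15 August 2007.

2007-08-15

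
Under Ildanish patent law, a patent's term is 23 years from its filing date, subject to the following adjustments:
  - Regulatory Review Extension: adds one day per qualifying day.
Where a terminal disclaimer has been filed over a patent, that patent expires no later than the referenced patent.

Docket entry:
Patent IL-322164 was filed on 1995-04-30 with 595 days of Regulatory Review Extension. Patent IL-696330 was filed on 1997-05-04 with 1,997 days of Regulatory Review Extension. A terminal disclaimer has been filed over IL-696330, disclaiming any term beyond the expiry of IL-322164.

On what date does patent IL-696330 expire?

2019-12-16

Natural term of IL-696330:
  Base: filing + 23 years → 4 May 2020.
  Regulatory Review Extension: +1997 days → 22 October 2025.
Expiry of referenced patent IL-322164:
  Base: filing + 23 years → 30 April 2018.
  Regulatory Review Extension: +595 days → 16 December 2019.
Terminal disclaimer: IL-696330 expires on the earlier of 22 October 2025 and 16 December 2019.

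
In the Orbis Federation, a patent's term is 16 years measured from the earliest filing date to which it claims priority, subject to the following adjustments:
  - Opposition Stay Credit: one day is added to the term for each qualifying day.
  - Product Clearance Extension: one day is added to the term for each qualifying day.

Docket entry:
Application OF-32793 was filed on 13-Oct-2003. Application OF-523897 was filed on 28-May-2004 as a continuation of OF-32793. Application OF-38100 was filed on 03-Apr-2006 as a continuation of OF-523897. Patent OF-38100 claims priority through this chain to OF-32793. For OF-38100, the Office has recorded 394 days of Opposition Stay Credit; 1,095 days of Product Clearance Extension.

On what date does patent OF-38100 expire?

2023-11-10

Earliest priority filing: 13 October 2003.
Base term: 13 October 2003 + 16 years → 13 October 2019.
Opposition Stay Credit: +394 days → 10 November 2020.
Product Clearance Extension: +1095 days → 10 November 2023.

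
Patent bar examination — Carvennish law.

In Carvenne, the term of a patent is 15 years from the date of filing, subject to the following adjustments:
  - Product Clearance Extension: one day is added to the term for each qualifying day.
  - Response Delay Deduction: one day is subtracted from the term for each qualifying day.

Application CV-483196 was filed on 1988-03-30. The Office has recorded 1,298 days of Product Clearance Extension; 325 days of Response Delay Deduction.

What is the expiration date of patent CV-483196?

Base term: filing date + 15 years → 30 March 2003.
Product Clearance Extension: +1298 days → 18 October 2006.
Response Delay Deduction: −325 days → 27 November 2005.

2005-11-27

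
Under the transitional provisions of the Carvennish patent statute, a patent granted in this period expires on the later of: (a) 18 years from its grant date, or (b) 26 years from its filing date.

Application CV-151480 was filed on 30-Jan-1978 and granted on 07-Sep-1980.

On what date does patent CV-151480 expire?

(a) grant + 18 years → 7 September 1998.
(b) filing + 26 years → 30 January 2004.
Later of the two: 30 January 2004.

2004-01-30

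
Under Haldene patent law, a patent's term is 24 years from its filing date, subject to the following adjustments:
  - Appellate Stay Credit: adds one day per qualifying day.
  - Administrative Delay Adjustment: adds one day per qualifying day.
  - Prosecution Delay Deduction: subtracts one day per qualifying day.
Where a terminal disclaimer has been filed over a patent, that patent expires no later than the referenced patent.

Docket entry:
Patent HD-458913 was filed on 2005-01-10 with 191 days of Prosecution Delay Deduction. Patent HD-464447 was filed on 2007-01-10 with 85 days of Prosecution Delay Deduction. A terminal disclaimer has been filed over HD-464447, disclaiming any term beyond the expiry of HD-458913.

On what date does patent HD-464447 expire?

2028-07-03

Natural term of HD-464447:
  Base: filing + 24 years → 10 January 2031.
  Prosecution Delay Deduction: −85 days → 17 October 2030.
Expiry of referenced patent HD-458913:
  Base: filing + 24 years → 10 January 2029.
  Prosecution Delay Deduction: −191 days → 3 July 2028.
Terminal disclaimer: HD-464447 expires on the earlier of 17 October 2030 and 3 July 2028.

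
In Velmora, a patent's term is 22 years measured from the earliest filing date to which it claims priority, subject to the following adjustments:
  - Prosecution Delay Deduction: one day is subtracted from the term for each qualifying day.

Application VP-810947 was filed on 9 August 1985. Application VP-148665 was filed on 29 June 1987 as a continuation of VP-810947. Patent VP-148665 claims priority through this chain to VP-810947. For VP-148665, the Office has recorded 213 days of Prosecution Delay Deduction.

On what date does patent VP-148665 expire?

2007-01-08

Earliest priority filing: 9 August 1985.
Base term: 9 August 1985 + 22 years → 9 August 2007.
Prosecution Delay Deduction: −213 days → 8 January 2007.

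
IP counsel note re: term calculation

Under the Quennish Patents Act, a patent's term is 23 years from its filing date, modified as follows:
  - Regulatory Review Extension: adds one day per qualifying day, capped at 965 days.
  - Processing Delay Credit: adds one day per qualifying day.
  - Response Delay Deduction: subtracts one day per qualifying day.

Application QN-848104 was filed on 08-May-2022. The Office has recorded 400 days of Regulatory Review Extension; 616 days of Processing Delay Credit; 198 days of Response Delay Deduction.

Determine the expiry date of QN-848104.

2047-08-04

Base term: filing date + 23 years → 8 May 2045.
Regulatory Review Extension: 400 days (within the 965-day cap) → +400 days → 12 June 2046.
Processing Delay Credit: +616 days → 18 February 2048.
Response Delay Deduction: −198 days → 4 August 2047.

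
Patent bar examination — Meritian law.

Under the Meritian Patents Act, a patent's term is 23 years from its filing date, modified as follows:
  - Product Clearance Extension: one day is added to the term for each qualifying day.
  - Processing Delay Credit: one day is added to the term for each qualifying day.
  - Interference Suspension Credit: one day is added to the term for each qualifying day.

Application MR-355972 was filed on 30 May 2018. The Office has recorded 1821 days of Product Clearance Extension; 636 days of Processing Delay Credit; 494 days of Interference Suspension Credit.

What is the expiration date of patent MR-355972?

2049-06-28

Base term: filing date + 23 years → 30 May 2041.
Product Clearance Extension: +1821 days → 25 May 2046.
Processing Delay Credit: +636 days → 20 February 2048.
Interference Suspension Credit: +494 days → 28 June 2049.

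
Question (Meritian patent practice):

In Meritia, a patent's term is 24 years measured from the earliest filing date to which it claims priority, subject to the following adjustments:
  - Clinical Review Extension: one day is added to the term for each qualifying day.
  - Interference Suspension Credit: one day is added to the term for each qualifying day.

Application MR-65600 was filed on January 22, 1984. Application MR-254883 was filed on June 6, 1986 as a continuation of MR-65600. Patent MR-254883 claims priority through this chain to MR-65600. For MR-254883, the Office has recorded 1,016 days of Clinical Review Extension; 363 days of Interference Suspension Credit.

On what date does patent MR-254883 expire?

2011-11-01

Earliest priority filing: 22 January 1984.
Base term: 22 January 1984 + 24 years → 22 January 2008.
Clinical Review Extension: +1016 days → 3 November 2010.
Interference Suspension Credit: +363 days → 1 November 2011.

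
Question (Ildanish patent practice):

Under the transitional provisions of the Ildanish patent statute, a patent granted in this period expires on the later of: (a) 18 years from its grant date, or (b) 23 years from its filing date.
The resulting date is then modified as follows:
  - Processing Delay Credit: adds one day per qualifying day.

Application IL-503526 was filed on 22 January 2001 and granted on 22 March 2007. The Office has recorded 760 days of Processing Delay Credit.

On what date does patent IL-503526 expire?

(a) grant + 18 years → 22 March 2025.
(b) filing + 23 years → 22 January 2024.
Later of the two: 22 March 2025.
Processing Delay Credit: +760 days → 21 April 2027.

April 21, 2027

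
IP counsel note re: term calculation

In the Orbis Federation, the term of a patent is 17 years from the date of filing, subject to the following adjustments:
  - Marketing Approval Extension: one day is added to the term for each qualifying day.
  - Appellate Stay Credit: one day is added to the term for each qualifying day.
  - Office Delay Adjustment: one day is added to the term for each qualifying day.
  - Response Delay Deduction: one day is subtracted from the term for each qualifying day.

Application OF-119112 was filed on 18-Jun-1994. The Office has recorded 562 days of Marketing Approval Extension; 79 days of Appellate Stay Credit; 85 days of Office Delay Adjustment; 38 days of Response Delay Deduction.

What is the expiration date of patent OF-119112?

May 6, 2013

Base term: filing date + 17 years → 18 June 2011.
Marketing Approval Extension: +562 days → 31 December 2012.
Appellate Stay Credit: +79 days → 20 March 2013.
Office Delay Adjustment: +85 days → 13 June 2013.
Response Delay Deduction: −38 days → 6 May 2013.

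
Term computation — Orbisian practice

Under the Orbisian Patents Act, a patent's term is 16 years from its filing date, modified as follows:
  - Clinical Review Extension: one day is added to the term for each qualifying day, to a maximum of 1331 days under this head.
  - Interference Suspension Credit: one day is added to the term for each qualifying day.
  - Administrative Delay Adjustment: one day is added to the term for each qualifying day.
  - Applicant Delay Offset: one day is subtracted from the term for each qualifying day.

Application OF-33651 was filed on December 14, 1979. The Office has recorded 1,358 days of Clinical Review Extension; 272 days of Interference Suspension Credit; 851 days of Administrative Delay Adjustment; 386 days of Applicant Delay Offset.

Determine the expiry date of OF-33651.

August 12, 2001

Base term: filing date + 16 years → 14 December 1995.
Clinical Review Extension: 1358 days claimed exceeds the 1331-day cap, so +1331 days → 6 August 1999.
Interference Suspension Credit: +272 days → 4 May 2000.
Administrative Delay Adjustment: +851 days → 2 September 2002.
Applicant Delay Offset: −386 days → 12 August 2001.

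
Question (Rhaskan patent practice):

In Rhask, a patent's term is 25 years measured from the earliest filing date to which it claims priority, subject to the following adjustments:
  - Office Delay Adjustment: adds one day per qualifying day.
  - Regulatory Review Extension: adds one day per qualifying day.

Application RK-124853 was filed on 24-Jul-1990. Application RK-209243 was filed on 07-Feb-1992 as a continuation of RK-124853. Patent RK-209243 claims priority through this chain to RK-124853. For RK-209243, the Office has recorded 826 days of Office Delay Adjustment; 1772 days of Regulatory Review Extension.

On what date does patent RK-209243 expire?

Earliest priority filing: 24 July 1990.
Base term: 24 July 1990 + 25 years → 24 July 2015.
Office Delay Adjustment: +826 days → 27 October 2017.
Regulatory Review Extension: +1772 days → 3 September 2022.

2022-09-03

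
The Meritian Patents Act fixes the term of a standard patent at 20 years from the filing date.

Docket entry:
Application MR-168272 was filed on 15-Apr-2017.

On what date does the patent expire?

Filing date + 20 years → 15 April 2037.

April 15, 2037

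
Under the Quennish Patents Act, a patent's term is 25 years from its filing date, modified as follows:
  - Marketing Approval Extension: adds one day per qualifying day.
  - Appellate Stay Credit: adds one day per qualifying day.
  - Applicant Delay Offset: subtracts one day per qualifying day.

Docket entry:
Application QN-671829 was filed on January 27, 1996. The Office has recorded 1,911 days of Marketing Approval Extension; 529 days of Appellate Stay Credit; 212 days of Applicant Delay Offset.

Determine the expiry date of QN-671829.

2027-03-05

Base term: filing date + 25 years → 27 January 2021.
Marketing Approval Extension: +1911 days → 22 April 2026.
Appellate Stay Credit: +529 days → 3 October 2027.
Applicant Delay Offset: −212 days → 5 March 2027.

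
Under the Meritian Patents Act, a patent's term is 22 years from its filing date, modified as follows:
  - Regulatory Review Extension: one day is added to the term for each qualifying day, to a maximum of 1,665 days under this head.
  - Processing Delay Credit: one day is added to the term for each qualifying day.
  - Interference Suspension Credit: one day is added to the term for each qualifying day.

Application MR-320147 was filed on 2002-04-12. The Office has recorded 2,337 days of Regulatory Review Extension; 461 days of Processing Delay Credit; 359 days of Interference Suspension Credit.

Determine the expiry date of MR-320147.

Base term: filing date + 22 years → 12 April 2024.
Regulatory Review Extension: 2337 days claimed exceeds the 1665-day cap, so +1665 days → 2 November 2028.
Processing Delay Credit: +461 days → 6 February 2030.
Interference Suspension Credit: +359 days → 31 January 2031.

January 31, 2031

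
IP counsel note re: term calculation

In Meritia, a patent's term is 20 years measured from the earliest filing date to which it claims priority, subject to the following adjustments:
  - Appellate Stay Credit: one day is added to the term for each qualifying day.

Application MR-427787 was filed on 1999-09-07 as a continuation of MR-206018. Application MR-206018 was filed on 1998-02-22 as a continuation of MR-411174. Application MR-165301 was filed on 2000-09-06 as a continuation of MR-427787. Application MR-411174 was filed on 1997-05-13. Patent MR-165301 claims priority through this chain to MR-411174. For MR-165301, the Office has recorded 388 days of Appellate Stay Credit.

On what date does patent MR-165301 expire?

2018-06-05

Earliest priority filing: 13 May 1997.
Base term: 13 May 1997 + 20 years → 13 May 2017.
Appellate Stay Credit: +388 days → 5 June 2018.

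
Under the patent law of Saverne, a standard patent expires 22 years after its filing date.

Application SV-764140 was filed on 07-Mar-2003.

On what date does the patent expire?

2025-03-07

Filing date + 22 years → 7 March 2025.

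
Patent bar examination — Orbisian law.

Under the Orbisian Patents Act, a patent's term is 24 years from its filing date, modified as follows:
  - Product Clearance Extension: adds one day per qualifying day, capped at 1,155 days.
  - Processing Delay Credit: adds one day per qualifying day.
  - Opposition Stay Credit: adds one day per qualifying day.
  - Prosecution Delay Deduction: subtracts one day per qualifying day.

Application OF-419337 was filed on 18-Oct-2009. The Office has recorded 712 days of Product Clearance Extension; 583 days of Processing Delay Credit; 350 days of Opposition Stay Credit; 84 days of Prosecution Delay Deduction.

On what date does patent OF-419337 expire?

2038-01-26

Base term: filing date + 24 years → 18 October 2033.
Product Clearance Extension: 712 days (within the 1155-day cap) → +712 days → 30 September 2035.
Processing Delay Credit: +583 days → 5 May 2037.
Opposition Stay Credit: +350 days → 20 April 2038.
Prosecution Delay Deduction: −84 days → 26 January 2038.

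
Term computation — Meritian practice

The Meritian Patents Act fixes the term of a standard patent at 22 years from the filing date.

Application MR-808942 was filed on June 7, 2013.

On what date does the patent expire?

June 7, 2035

Filing date + 22 years → 7 June 2035.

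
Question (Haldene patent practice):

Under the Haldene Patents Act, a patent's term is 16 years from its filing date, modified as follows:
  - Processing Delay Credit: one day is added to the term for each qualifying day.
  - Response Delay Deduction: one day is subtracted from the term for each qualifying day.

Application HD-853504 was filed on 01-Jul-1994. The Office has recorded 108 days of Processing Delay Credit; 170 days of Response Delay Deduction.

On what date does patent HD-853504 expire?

Base term: filing date + 16 years → 1 July 2010.
Processing Delay Credit: +108 days → 17 October 2010.
Response Delay Deduction: −170 days → 30 April 2010.

April 30, 2010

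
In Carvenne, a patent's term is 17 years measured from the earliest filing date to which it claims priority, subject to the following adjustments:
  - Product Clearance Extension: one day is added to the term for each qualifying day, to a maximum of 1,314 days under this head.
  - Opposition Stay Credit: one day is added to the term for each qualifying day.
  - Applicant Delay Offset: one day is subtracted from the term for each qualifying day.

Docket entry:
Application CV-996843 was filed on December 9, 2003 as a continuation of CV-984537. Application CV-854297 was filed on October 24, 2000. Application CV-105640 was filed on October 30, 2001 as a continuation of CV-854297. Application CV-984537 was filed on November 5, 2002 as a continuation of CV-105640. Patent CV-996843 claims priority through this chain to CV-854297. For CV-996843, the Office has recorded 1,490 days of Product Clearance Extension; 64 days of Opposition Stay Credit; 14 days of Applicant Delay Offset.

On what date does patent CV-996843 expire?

2021-07-19

Earliest priority filing: 24 October 2000.
Base term: 24 October 2000 + 17 years → 24 October 2017.
Product Clearance Extension: 1490 days claimed exceeds the 1314-day cap, so +1314 days → 30 May 2021.
Opposition Stay Credit: +64 days → 2 August 2021.
Applicant Delay Offset: −14 days → 19 July 2021.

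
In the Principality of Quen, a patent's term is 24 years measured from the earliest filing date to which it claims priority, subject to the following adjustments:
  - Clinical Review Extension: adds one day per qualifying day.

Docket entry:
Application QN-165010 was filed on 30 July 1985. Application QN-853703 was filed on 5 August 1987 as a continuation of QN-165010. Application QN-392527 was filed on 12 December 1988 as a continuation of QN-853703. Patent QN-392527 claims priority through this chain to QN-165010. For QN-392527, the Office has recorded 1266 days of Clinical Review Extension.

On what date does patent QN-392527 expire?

Earliest priority filing: 30 July 1985.
Base term: 30 July 1985 + 24 years → 30 July 2009.
Clinical Review Extension: +1266 days → 16 January 2013.

January 16, 2013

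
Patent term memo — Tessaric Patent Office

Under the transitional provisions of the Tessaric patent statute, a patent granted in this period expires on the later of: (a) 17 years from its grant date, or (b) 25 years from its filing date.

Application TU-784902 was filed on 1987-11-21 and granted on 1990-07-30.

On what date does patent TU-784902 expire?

(a) grant + 17 years → 30 July 2007.
(b) filing + 25 years → 21 November 2012.
Later of the two: 21 November 2012.

2012-11-21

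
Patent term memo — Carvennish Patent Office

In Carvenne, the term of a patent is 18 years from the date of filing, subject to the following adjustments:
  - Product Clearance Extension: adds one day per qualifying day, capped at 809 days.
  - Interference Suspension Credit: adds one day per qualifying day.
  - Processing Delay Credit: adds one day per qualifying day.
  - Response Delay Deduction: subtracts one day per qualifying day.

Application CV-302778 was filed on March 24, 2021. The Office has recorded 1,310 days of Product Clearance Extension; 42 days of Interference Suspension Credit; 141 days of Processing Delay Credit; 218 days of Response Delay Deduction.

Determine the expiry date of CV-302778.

Base term: filing date + 18 years → 24 March 2039.
Product Clearance Extension: 1310 days claimed exceeds the 809-day cap, so +809 days → 10 June 2041.
Interference Suspension Credit: +42 days → 22 July 2041.
Processing Delay Credit: +141 days → 10 December 2041.
Response Delay Deduction: −218 days → 6 May 2041.

May 6, 2041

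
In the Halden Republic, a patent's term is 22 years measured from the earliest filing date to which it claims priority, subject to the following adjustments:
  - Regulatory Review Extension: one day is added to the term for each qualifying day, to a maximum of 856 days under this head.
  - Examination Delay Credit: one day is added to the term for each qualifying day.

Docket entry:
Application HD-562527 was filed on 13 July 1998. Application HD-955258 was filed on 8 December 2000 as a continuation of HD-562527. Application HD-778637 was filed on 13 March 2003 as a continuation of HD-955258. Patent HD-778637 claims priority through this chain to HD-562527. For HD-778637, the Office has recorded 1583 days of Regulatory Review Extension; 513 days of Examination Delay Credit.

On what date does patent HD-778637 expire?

April 12, 2024

Earliest priority filing: 13 July 1998.
Base term: 13 July 1998 + 22 years → 13 July 2020.
Regulatory Review Extension: 1583 days claimed exceeds the 856-day cap, so +856 days → 16 November 2022.
Examination Delay Credit: +513 days → 12 April 2024.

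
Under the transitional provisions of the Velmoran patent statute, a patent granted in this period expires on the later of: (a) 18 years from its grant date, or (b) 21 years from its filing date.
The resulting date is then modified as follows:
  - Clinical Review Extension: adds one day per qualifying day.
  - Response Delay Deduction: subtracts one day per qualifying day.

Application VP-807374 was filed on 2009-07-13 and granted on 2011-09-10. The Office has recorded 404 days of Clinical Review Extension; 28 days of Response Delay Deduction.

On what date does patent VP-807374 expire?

(a) grant + 18 years → 10 September 2029.
(b) filing + 21 years → 13 July 2030.
Later of the two: 13 July 2030.
Clinical Review Extension: +404 days → 21 August 2031.
Response Delay Deduction: −28 days → 24 July 2031.

July 24, 2031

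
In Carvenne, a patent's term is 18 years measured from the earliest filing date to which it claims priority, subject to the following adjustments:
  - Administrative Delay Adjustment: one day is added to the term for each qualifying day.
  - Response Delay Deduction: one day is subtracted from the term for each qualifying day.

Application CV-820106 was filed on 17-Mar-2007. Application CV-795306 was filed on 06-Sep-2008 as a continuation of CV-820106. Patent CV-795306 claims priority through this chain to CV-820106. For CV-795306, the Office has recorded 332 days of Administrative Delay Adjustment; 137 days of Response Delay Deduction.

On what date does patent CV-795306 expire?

Earliest priority filing: 17 March 2007.
Base term: 17 March 2007 + 18 years → 17 March 2025.
Administrative Delay Adjustment: +332 days → 12 February 2026.
Response Delay Deduction: −137 days → 28 September 2025.

2025-09-28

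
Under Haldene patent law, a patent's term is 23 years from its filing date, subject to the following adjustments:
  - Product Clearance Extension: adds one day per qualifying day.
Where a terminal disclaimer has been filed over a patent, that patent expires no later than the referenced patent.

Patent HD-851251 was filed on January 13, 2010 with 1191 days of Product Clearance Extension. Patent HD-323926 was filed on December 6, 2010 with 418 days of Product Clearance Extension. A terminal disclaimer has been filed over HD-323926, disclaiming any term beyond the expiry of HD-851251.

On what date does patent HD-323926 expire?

Natural term of HD-323926:
  Base: filing + 23 years → 6 December 2033.
  Product Clearance Extension: +418 days → 28 January 2035.
Expiry of referenced patent HD-851251:
  Base: filing + 23 years → 13 January 2033.
  Product Clearance Extension: +1191 days → 18 April 2036.
Terminal disclaimer: HD-323926 expires on the earlier of 28 January 2035 and 18 April 2036.

2035-01-28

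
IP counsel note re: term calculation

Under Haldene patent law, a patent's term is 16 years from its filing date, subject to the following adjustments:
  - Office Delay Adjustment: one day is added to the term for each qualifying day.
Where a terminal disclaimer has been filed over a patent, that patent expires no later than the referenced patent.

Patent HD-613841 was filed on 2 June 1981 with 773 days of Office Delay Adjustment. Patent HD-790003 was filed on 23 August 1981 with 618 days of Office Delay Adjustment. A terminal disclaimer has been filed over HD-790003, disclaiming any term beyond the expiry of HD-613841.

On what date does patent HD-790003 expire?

Natural term of HD-790003:
  Base: filing + 16 years → 23 August 1997.
  Office Delay Adjustment: +618 days → 3 May 1999.
Expiry of referenced patent HD-613841:
  Base: filing + 16 years → 2 June 1997.
  Office Delay Adjustment: +773 days → 15 July 1999.
Terminal disclaimer: HD-790003 expires on the earlier of 3 May 1999 and 15 July 1999.

1999-05-03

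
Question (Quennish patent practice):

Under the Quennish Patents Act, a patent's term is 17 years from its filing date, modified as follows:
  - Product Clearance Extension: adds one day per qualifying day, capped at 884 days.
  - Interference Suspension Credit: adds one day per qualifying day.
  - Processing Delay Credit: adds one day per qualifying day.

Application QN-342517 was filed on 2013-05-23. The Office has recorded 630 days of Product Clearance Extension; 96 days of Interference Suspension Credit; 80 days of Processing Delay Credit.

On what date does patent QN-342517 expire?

Base term: filing date + 17 years → 23 May 2030.
Product Clearance Extension: 630 days (within the 884-day cap) → +630 days → 12 February 2032.
Interference Suspension Credit: +96 days → 18 May 2032.
Processing Delay Credit: +80 days → 6 August 2032.

August 6, 2032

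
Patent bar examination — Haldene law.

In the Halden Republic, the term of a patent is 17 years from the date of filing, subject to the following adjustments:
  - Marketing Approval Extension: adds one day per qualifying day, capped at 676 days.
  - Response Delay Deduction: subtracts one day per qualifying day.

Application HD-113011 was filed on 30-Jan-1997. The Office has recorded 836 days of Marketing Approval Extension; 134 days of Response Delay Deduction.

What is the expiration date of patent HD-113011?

2015-07-26

Base term: filing date + 17 years → 30 January 2014.
Marketing Approval Extension: 836 days claimed exceeds the 676-day cap, so +676 days → 7 December 2015.
Response Delay Deduction: −134 days → 26 July 2015.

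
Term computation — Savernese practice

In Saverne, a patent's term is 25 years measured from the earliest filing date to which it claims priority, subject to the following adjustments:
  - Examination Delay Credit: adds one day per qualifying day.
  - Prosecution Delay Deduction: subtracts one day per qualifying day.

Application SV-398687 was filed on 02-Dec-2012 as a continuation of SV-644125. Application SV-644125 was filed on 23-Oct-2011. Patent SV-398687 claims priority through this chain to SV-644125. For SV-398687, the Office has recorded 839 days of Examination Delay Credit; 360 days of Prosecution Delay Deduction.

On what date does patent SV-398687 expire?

February 14, 2038

Earliest priority filing: 23 October 2011.
Base term: 23 October 2011 + 25 years → 23 October 2036.
Examination Delay Credit: +839 days → 9 February 2039.
Prosecution Delay Deduction: −360 days → 14 February 2038.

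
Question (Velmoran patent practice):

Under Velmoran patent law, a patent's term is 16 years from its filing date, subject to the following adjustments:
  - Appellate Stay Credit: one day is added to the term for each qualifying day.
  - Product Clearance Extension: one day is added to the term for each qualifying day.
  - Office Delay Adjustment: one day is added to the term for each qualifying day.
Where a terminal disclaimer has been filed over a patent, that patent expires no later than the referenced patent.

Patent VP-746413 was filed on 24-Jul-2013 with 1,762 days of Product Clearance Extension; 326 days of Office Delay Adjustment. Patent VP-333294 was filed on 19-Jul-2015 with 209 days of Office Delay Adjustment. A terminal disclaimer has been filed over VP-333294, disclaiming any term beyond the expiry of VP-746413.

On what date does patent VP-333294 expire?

2032-02-13

Natural term of VP-333294:
  Base: filing + 16 years → 19 July 2031.
  Office Delay Adjustment: +209 days → 13 February 2032.
Expiry of referenced patent VP-746413:
  Base: filing + 16 years → 24 July 2029.
  Product Clearance Extension: +1762 days → 21 May 2034.
  Office Delay Adjustment: +326 days → 12 April 2035.
Terminal disclaimer: VP-333294 expires on the earlier of 13 February 2032 and 12 April 2035.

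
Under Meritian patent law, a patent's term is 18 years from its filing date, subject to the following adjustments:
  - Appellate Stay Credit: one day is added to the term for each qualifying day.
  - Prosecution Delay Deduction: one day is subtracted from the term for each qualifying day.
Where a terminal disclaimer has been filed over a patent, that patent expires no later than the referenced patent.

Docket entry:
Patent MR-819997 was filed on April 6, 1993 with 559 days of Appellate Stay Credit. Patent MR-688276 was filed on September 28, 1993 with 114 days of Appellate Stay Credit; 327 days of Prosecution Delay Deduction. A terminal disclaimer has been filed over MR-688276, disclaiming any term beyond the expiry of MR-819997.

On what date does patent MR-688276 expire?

Natural term of MR-688276:
  Base: filing + 18 years → 28 September 2011.
  Appellate Stay Credit: +114 days → 20 January 2012.
  Prosecution Delay Deduction: −327 days → 27 February 2011.
Expiry of referenced patent MR-819997:
  Base: filing + 18 years → 6 April 2011.
  Appellate Stay Credit: +559 days → 16 October 2012.
Terminal disclaimer: MR-688276 expires on the earlier of 27 February 2011 and 16 October 2012.

2011-02-27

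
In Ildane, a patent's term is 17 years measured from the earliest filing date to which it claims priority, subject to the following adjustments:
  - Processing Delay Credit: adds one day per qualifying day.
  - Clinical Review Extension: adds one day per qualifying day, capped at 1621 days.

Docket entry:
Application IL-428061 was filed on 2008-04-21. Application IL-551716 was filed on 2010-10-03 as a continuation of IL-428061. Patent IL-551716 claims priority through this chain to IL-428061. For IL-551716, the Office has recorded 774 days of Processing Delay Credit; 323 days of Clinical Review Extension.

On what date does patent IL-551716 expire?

Earliest priority filing: 21 April 2008.
Base term: 21 April 2008 + 17 years → 21 April 2025.
Processing Delay Credit: +774 days → 4 June 2027.
Clinical Review Extension: 323 days (within the 1621-day cap) → +323 days → 22 April 2028.

2028-04-22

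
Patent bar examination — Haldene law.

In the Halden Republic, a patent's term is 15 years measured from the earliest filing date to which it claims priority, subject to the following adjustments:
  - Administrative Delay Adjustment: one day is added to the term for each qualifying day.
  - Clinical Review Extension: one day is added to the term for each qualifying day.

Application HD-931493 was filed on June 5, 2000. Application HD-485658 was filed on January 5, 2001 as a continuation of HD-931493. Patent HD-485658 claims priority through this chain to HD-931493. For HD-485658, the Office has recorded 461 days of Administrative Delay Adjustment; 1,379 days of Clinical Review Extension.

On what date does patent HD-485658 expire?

2020-06-18

Earliest priority filing: 5 June 2000.
Base term: 5 June 2000 + 15 years → 5 June 2015.
Administrative Delay Adjustment: +461 days → 8 September 2016.
Clinical Review Extension: +1379 days → 18 June 2020.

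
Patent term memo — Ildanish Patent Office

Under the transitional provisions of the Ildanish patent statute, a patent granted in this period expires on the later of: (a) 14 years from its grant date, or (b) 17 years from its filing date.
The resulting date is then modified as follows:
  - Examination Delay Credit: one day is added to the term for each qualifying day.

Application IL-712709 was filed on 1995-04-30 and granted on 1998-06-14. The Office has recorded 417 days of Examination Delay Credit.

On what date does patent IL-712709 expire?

August 5, 2013

(a) grant + 14 years → 14 June 2012.
(b) filing + 17 years → 30 April 2012.
Later of the two: 14 June 2012.
Examination Delay Credit: +417 days → 5 August 2013.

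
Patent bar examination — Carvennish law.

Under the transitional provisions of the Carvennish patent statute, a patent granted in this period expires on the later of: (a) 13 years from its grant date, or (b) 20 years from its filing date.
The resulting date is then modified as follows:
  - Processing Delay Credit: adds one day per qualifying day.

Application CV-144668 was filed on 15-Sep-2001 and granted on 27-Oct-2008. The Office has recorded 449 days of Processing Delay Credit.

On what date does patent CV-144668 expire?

2023-01-19

(a) grant + 13 years → 27 October 2021.
(b) filing + 20 years → 15 September 2021.
Later of the two: 27 October 2021.
Processing Delay Credit: +449 days → 19 January 2023.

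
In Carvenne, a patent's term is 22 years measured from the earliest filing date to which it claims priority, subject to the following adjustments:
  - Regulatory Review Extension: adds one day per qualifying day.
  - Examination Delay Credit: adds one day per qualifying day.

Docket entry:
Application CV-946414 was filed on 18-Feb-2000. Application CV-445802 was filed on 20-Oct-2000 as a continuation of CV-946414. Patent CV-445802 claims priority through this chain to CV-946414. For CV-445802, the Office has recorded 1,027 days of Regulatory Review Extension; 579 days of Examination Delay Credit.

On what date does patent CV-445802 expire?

Earliest priority filing: 18 February 2000.
Base term: 18 February 2000 + 22 years → 18 February 2022.
Regulatory Review Extension: +1027 days → 11 December 2024.
Examination Delay Credit: +579 days → 13 July 2026.

2026-07-13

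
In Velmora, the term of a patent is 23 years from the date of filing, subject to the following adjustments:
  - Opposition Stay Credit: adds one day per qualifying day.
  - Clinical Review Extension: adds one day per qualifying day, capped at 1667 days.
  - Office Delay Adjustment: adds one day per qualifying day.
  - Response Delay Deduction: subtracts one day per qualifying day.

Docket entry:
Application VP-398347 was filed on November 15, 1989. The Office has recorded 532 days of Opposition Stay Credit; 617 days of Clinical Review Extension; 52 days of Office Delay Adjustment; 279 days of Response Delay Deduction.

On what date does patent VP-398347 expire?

Base term: filing date + 23 years → 15 November 2012.
Opposition Stay Credit: +532 days → 1 May 2014.
Clinical Review Extension: 617 days (within the 1667-day cap) → +617 days → 8 January 2016.
Office Delay Adjustment: +52 days → 29 February 2016.
Response Delay Deduction: −279 days → 26 May 2015.

May 26, 2015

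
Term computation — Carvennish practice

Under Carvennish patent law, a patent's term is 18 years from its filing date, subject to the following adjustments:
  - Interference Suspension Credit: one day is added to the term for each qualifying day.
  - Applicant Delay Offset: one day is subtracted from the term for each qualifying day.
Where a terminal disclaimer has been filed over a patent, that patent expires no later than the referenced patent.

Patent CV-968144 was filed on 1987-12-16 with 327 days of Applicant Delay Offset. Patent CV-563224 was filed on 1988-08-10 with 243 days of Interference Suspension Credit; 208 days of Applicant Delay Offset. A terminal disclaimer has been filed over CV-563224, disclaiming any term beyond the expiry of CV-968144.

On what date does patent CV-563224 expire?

January 23, 2005

Natural term of CV-563224:
  Base: filing + 18 years → 10 August 2006.
  Interference Suspension Credit: +243 days → 10 April 2007.
  Applicant Delay Offset: −208 days → 14 September 2006.
Expiry of referenced patent CV-968144:
  Base: filing + 18 years → 16 December 2005.
  Applicant Delay Offset: −327 days → 23 January 2005.
Terminal disclaimer: CV-563224 expires on the earlier of 14 September 2006 and 23 January 2005.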